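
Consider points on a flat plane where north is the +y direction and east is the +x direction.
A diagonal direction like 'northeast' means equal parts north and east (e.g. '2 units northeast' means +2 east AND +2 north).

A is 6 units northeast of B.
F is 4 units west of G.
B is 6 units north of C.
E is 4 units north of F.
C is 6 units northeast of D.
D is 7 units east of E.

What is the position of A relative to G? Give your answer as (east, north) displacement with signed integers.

Answer: A is at (east=15, north=22) relative to G.

Derivation:
Place G at the origin (east=0, north=0).
  F is 4 units west of G: delta (east=-4, north=+0); F at (east=-4, north=0).
  E is 4 units north of F: delta (east=+0, north=+4); E at (east=-4, north=4).
  D is 7 units east of E: delta (east=+7, north=+0); D at (east=3, north=4).
  C is 6 units northeast of D: delta (east=+6, north=+6); C at (east=9, north=10).
  B is 6 units north of C: delta (east=+0, north=+6); B at (east=9, north=16).
  A is 6 units northeast of B: delta (east=+6, north=+6); A at (east=15, north=22).
Therefore A relative to G: (east=15, north=22).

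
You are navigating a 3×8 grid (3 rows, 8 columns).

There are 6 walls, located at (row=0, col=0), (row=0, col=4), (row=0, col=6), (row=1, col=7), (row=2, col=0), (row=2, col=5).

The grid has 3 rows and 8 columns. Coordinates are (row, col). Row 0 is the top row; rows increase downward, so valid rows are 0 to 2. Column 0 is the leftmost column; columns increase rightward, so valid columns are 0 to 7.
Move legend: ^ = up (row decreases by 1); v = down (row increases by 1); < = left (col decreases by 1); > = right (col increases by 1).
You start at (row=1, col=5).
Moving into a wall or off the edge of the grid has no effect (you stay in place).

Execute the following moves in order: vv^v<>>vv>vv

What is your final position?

Start: (row=1, col=5)
  v (down): blocked, stay at (row=1, col=5)
  v (down): blocked, stay at (row=1, col=5)
  ^ (up): (row=1, col=5) -> (row=0, col=5)
  v (down): (row=0, col=5) -> (row=1, col=5)
  < (left): (row=1, col=5) -> (row=1, col=4)
  > (right): (row=1, col=4) -> (row=1, col=5)
  > (right): (row=1, col=5) -> (row=1, col=6)
  v (down): (row=1, col=6) -> (row=2, col=6)
  v (down): blocked, stay at (row=2, col=6)
  > (right): (row=2, col=6) -> (row=2, col=7)
  v (down): blocked, stay at (row=2, col=7)
  v (down): blocked, stay at (row=2, col=7)
Final: (row=2, col=7)

Answer: Final position: (row=2, col=7)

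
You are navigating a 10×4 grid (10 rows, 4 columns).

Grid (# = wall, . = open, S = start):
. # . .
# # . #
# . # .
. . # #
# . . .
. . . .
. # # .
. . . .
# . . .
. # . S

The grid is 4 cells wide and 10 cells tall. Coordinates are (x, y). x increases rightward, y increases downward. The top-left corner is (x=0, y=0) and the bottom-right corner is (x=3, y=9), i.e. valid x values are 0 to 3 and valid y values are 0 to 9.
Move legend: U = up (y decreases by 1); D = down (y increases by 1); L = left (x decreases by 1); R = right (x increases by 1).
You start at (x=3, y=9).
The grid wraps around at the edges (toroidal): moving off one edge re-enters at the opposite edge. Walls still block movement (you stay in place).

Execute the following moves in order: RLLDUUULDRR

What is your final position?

Answer: Final position: (x=3, y=8)

Derivation:
Start: (x=3, y=9)
  R (right): (x=3, y=9) -> (x=0, y=9)
  L (left): (x=0, y=9) -> (x=3, y=9)
  L (left): (x=3, y=9) -> (x=2, y=9)
  D (down): (x=2, y=9) -> (x=2, y=0)
  U (up): (x=2, y=0) -> (x=2, y=9)
  U (up): (x=2, y=9) -> (x=2, y=8)
  U (up): (x=2, y=8) -> (x=2, y=7)
  L (left): (x=2, y=7) -> (x=1, y=7)
  D (down): (x=1, y=7) -> (x=1, y=8)
  R (right): (x=1, y=8) -> (x=2, y=8)
  R (right): (x=2, y=8) -> (x=3, y=8)
Final: (x=3, y=8)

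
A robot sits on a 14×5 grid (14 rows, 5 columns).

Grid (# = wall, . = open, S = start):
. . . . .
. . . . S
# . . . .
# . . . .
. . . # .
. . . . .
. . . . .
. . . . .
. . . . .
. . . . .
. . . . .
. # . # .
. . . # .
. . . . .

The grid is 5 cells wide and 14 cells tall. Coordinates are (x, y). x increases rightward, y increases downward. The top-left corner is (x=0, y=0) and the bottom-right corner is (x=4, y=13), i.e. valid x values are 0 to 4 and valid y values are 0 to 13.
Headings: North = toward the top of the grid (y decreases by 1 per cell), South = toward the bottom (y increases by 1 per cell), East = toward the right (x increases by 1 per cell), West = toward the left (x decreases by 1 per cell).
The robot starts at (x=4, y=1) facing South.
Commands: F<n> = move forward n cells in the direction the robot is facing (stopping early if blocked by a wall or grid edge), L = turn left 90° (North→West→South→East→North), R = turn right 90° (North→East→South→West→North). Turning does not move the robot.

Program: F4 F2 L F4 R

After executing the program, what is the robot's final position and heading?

Answer: Final position: (x=4, y=7), facing South

Derivation:
Start: (x=4, y=1), facing South
  F4: move forward 4, now at (x=4, y=5)
  F2: move forward 2, now at (x=4, y=7)
  L: turn left, now facing East
  F4: move forward 0/4 (blocked), now at (x=4, y=7)
  R: turn right, now facing South
Final: (x=4, y=7), facing South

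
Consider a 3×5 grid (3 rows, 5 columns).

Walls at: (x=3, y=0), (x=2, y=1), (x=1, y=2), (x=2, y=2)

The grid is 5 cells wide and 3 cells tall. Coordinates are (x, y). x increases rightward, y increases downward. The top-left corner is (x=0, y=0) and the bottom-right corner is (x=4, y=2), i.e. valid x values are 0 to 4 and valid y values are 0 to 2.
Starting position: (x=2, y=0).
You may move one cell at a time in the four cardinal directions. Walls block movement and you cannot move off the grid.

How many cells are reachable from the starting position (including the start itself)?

BFS flood-fill from (x=2, y=0):
  Distance 0: (x=2, y=0)
  Distance 1: (x=1, y=0)
  Distance 2: (x=0, y=0), (x=1, y=1)
  Distance 3: (x=0, y=1)
  Distance 4: (x=0, y=2)
Total reachable: 6 (grid has 11 open cells total)

Answer: Reachable cells: 6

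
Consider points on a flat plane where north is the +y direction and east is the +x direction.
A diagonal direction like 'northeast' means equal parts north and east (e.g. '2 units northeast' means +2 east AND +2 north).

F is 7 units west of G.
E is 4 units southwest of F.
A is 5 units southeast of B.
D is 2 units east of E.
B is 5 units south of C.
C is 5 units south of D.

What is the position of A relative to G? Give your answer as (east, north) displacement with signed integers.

Place G at the origin (east=0, north=0).
  F is 7 units west of G: delta (east=-7, north=+0); F at (east=-7, north=0).
  E is 4 units southwest of F: delta (east=-4, north=-4); E at (east=-11, north=-4).
  D is 2 units east of E: delta (east=+2, north=+0); D at (east=-9, north=-4).
  C is 5 units south of D: delta (east=+0, north=-5); C at (east=-9, north=-9).
  B is 5 units south of C: delta (east=+0, north=-5); B at (east=-9, north=-14).
  A is 5 units southeast of B: delta (east=+5, north=-5); A at (east=-4, north=-19).
Therefore A relative to G: (east=-4, north=-19).

Answer: A is at (east=-4, north=-19) relative to G.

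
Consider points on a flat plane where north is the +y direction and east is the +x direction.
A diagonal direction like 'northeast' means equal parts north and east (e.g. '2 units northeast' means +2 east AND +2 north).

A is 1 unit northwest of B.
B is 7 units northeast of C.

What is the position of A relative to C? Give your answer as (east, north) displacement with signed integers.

Answer: A is at (east=6, north=8) relative to C.

Derivation:
Place C at the origin (east=0, north=0).
  B is 7 units northeast of C: delta (east=+7, north=+7); B at (east=7, north=7).
  A is 1 unit northwest of B: delta (east=-1, north=+1); A at (east=6, north=8).
Therefore A relative to C: (east=6, north=8).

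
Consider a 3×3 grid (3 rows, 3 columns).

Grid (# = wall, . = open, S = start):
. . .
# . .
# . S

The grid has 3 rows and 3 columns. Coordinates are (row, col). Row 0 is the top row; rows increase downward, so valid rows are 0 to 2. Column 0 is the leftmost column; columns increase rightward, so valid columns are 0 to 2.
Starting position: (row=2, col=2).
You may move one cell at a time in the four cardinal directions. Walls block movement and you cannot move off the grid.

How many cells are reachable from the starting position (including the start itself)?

Answer: Reachable cells: 7

Derivation:
BFS flood-fill from (row=2, col=2):
  Distance 0: (row=2, col=2)
  Distance 1: (row=1, col=2), (row=2, col=1)
  Distance 2: (row=0, col=2), (row=1, col=1)
  Distance 3: (row=0, col=1)
  Distance 4: (row=0, col=0)
Total reachable: 7 (grid has 7 open cells total)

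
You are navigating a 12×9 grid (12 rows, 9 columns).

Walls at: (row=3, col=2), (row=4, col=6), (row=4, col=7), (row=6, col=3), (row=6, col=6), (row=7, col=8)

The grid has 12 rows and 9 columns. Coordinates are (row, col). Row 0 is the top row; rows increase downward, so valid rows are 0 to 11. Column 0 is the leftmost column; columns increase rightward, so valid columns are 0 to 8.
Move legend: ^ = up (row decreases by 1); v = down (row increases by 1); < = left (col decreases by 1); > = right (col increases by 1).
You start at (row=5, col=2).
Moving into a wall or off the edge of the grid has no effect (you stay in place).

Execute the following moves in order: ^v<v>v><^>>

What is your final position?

Answer: Final position: (row=6, col=2)

Derivation:
Start: (row=5, col=2)
  ^ (up): (row=5, col=2) -> (row=4, col=2)
  v (down): (row=4, col=2) -> (row=5, col=2)
  < (left): (row=5, col=2) -> (row=5, col=1)
  v (down): (row=5, col=1) -> (row=6, col=1)
  > (right): (row=6, col=1) -> (row=6, col=2)
  v (down): (row=6, col=2) -> (row=7, col=2)
  > (right): (row=7, col=2) -> (row=7, col=3)
  < (left): (row=7, col=3) -> (row=7, col=2)
  ^ (up): (row=7, col=2) -> (row=6, col=2)
  > (right): blocked, stay at (row=6, col=2)
  > (right): blocked, stay at (row=6, col=2)
Final: (row=6, col=2)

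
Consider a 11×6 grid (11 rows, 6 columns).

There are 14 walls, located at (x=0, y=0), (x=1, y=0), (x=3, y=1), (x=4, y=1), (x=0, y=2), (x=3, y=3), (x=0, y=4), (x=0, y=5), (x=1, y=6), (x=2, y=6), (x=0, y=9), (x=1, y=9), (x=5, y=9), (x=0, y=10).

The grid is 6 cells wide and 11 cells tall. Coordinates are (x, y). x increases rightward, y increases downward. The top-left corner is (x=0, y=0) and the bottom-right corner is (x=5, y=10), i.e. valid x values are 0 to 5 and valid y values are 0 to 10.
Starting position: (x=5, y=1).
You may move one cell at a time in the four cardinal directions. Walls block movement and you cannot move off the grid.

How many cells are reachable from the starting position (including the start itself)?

BFS flood-fill from (x=5, y=1):
  Distance 0: (x=5, y=1)
  Distance 1: (x=5, y=0), (x=5, y=2)
  Distance 2: (x=4, y=0), (x=4, y=2), (x=5, y=3)
  Distance 3: (x=3, y=0), (x=3, y=2), (x=4, y=3), (x=5, y=4)
  Distance 4: (x=2, y=0), (x=2, y=2), (x=4, y=4), (x=5, y=5)
  Distance 5: (x=2, y=1), (x=1, y=2), (x=2, y=3), (x=3, y=4), (x=4, y=5), (x=5, y=6)
  Distance 6: (x=1, y=1), (x=1, y=3), (x=2, y=4), (x=3, y=5), (x=4, y=6), (x=5, y=7)
  Distance 7: (x=0, y=1), (x=0, y=3), (x=1, y=4), (x=2, y=5), (x=3, y=6), (x=4, y=7), (x=5, y=8)
  Distance 8: (x=1, y=5), (x=3, y=7), (x=4, y=8)
  Distance 9: (x=2, y=7), (x=3, y=8), (x=4, y=9)
  Distance 10: (x=1, y=7), (x=2, y=8), (x=3, y=9), (x=4, y=10)
  Distance 11: (x=0, y=7), (x=1, y=8), (x=2, y=9), (x=3, y=10), (x=5, y=10)
  Distance 12: (x=0, y=6), (x=0, y=8), (x=2, y=10)
  Distance 13: (x=1, y=10)
Total reachable: 52 (grid has 52 open cells total)

Answer: Reachable cells: 52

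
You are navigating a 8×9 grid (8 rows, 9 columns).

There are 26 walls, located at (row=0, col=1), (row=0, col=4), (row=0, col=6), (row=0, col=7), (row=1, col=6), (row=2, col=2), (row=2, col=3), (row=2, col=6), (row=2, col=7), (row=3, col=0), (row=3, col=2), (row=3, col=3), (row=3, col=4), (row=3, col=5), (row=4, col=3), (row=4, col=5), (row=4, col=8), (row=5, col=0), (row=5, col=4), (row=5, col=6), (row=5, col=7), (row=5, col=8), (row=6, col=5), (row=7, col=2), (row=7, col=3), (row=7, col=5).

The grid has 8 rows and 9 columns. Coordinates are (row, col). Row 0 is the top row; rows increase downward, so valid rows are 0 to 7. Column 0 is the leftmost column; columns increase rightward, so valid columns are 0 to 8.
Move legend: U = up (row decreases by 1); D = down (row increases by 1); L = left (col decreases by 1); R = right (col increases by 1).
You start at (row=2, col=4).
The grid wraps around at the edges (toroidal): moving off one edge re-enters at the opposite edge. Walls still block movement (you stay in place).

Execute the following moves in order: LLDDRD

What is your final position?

Answer: Final position: (row=2, col=5)

Derivation:
Start: (row=2, col=4)
  L (left): blocked, stay at (row=2, col=4)
  L (left): blocked, stay at (row=2, col=4)
  D (down): blocked, stay at (row=2, col=4)
  D (down): blocked, stay at (row=2, col=4)
  R (right): (row=2, col=4) -> (row=2, col=5)
  D (down): blocked, stay at (row=2, col=5)
Final: (row=2, col=5)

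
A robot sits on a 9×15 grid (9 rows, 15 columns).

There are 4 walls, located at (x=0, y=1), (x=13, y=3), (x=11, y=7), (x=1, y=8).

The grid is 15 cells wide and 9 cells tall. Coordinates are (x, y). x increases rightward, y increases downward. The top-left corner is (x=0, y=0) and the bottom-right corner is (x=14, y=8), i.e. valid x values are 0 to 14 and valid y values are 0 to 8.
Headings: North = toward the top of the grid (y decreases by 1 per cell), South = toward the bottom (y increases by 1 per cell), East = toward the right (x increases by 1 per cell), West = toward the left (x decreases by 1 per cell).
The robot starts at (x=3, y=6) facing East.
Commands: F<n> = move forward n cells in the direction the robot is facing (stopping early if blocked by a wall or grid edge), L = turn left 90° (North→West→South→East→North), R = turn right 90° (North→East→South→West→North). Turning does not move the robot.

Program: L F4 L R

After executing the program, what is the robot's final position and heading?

Start: (x=3, y=6), facing East
  L: turn left, now facing North
  F4: move forward 4, now at (x=3, y=2)
  L: turn left, now facing West
  R: turn right, now facing North
Final: (x=3, y=2), facing North

Answer: Final position: (x=3, y=2), facing North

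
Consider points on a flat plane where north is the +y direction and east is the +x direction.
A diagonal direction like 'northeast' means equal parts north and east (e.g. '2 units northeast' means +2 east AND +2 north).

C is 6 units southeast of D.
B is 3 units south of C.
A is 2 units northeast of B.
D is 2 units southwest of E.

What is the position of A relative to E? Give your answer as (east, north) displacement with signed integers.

Answer: A is at (east=6, north=-9) relative to E.

Derivation:
Place E at the origin (east=0, north=0).
  D is 2 units southwest of E: delta (east=-2, north=-2); D at (east=-2, north=-2).
  C is 6 units southeast of D: delta (east=+6, north=-6); C at (east=4, north=-8).
  B is 3 units south of C: delta (east=+0, north=-3); B at (east=4, north=-11).
  A is 2 units northeast of B: delta (east=+2, north=+2); A at (east=6, north=-9).
Therefore A relative to E: (east=6, north=-9).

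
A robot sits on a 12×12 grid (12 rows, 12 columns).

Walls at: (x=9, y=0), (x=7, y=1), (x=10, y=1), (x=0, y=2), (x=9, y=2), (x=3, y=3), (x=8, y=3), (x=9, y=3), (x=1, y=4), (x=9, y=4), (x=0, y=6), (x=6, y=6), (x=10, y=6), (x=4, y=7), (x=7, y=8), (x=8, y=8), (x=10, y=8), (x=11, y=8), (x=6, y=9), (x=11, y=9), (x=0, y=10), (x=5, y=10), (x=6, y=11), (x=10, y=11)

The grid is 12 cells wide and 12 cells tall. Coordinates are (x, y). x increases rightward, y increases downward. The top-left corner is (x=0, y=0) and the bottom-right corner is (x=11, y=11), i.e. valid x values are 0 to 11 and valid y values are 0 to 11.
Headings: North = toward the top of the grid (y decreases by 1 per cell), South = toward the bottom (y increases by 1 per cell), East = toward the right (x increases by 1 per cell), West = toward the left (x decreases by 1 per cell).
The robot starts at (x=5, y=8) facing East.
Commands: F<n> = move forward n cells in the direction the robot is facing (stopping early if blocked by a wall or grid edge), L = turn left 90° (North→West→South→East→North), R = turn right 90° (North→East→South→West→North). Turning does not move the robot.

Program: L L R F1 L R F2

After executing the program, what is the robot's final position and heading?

Answer: Final position: (x=5, y=5), facing North

Derivation:
Start: (x=5, y=8), facing East
  L: turn left, now facing North
  L: turn left, now facing West
  R: turn right, now facing North
  F1: move forward 1, now at (x=5, y=7)
  L: turn left, now facing West
  R: turn right, now facing North
  F2: move forward 2, now at (x=5, y=5)
Final: (x=5, y=5), facing North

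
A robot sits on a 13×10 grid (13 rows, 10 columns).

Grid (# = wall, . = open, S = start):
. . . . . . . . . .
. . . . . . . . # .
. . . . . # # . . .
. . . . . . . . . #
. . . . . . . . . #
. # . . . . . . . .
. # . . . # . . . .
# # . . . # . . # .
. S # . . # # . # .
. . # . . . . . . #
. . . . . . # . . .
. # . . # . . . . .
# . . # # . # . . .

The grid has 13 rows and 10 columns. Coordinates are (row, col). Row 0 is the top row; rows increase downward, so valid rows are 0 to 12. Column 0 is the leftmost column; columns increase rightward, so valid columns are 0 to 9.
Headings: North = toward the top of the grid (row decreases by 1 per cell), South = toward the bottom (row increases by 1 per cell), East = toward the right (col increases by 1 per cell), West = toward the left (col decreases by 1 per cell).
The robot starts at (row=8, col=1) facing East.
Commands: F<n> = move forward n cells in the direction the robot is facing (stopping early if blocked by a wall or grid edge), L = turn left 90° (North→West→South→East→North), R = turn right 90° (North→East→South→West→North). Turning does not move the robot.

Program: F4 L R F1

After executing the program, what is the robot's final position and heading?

Start: (row=8, col=1), facing East
  F4: move forward 0/4 (blocked), now at (row=8, col=1)
  L: turn left, now facing North
  R: turn right, now facing East
  F1: move forward 0/1 (blocked), now at (row=8, col=1)
Final: (row=8, col=1), facing East

Answer: Final position: (row=8, col=1), facing East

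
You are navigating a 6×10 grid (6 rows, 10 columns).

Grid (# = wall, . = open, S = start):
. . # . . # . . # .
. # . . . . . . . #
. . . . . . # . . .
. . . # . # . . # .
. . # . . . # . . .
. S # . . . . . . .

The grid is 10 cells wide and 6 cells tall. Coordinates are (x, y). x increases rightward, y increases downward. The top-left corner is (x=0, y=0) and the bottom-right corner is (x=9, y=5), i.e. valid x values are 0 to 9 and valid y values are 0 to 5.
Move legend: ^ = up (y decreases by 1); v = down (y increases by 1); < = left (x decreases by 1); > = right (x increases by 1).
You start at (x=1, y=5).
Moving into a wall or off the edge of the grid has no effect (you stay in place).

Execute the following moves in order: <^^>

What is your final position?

Answer: Final position: (x=1, y=3)

Derivation:
Start: (x=1, y=5)
  < (left): (x=1, y=5) -> (x=0, y=5)
  ^ (up): (x=0, y=5) -> (x=0, y=4)
  ^ (up): (x=0, y=4) -> (x=0, y=3)
  > (right): (x=0, y=3) -> (x=1, y=3)
Final: (x=1, y=3)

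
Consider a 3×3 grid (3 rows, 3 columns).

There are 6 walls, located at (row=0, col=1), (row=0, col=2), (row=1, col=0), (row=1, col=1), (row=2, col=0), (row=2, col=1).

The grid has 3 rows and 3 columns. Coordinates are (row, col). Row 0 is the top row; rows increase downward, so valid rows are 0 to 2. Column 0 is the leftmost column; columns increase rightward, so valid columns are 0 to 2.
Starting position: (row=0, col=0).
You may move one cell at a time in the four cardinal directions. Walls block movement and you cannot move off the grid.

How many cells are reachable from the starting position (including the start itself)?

Answer: Reachable cells: 1

Derivation:
BFS flood-fill from (row=0, col=0):
  Distance 0: (row=0, col=0)
Total reachable: 1 (grid has 3 open cells total)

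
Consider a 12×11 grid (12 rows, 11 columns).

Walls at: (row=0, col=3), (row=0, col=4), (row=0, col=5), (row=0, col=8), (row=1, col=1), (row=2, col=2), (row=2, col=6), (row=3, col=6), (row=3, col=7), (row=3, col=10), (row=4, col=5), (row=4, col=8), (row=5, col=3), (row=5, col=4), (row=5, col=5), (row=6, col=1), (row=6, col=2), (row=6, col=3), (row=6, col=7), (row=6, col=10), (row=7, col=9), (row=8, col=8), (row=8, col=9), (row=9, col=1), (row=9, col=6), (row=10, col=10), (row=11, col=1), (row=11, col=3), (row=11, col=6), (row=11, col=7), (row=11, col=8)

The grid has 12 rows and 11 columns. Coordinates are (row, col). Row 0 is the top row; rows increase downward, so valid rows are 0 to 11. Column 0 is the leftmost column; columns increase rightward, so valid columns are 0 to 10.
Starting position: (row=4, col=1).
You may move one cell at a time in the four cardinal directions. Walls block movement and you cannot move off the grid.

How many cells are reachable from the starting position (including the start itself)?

BFS flood-fill from (row=4, col=1):
  Distance 0: (row=4, col=1)
  Distance 1: (row=3, col=1), (row=4, col=0), (row=4, col=2), (row=5, col=1)
  Distance 2: (row=2, col=1), (row=3, col=0), (row=3, col=2), (row=4, col=3), (row=5, col=0), (row=5, col=2)
  Distance 3: (row=2, col=0), (row=3, col=3), (row=4, col=4), (row=6, col=0)
  Distance 4: (row=1, col=0), (row=2, col=3), (row=3, col=4), (row=7, col=0)
  Distance 5: (row=0, col=0), (row=1, col=3), (row=2, col=4), (row=3, col=5), (row=7, col=1), (row=8, col=0)
  Distance 6: (row=0, col=1), (row=1, col=2), (row=1, col=4), (row=2, col=5), (row=7, col=2), (row=8, col=1), (row=9, col=0)
  Distance 7: (row=0, col=2), (row=1, col=5), (row=7, col=3), (row=8, col=2), (row=10, col=0)
  Distance 8: (row=1, col=6), (row=7, col=4), (row=8, col=3), (row=9, col=2), (row=10, col=1), (row=11, col=0)
  Distance 9: (row=0, col=6), (row=1, col=7), (row=6, col=4), (row=7, col=5), (row=8, col=4), (row=9, col=3), (row=10, col=2)
  Distance 10: (row=0, col=7), (row=1, col=8), (row=2, col=7), (row=6, col=5), (row=7, col=6), (row=8, col=5), (row=9, col=4), (row=10, col=3), (row=11, col=2)
  Distance 11: (row=1, col=9), (row=2, col=8), (row=6, col=6), (row=7, col=7), (row=8, col=6), (row=9, col=5), (row=10, col=4)
  Distance 12: (row=0, col=9), (row=1, col=10), (row=2, col=9), (row=3, col=8), (row=5, col=6), (row=7, col=8), (row=8, col=7), (row=10, col=5), (row=11, col=4)
  Distance 13: (row=0, col=10), (row=2, col=10), (row=3, col=9), (row=4, col=6), (row=5, col=7), (row=6, col=8), (row=9, col=7), (row=10, col=6), (row=11, col=5)
  Distance 14: (row=4, col=7), (row=4, col=9), (row=5, col=8), (row=6, col=9), (row=9, col=8), (row=10, col=7)
  Distance 15: (row=4, col=10), (row=5, col=9), (row=9, col=9), (row=10, col=8)
  Distance 16: (row=5, col=10), (row=9, col=10), (row=10, col=9)
  Distance 17: (row=8, col=10), (row=11, col=9)
  Distance 18: (row=7, col=10), (row=11, col=10)
Total reachable: 101 (grid has 101 open cells total)

Answer: Reachable cells: 101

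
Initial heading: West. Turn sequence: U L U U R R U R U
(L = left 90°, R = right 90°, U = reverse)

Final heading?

Start: West
  U (U-turn (180°)) -> East
  L (left (90° counter-clockwise)) -> North
  U (U-turn (180°)) -> South
  U (U-turn (180°)) -> North
  R (right (90° clockwise)) -> East
  R (right (90° clockwise)) -> South
  U (U-turn (180°)) -> North
  R (right (90° clockwise)) -> East
  U (U-turn (180°)) -> West
Final: West

Answer: Final heading: West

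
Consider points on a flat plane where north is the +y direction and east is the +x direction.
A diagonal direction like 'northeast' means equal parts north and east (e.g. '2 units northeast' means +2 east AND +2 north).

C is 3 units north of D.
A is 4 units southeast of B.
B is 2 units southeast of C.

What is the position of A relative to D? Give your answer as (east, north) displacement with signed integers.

Answer: A is at (east=6, north=-3) relative to D.

Derivation:
Place D at the origin (east=0, north=0).
  C is 3 units north of D: delta (east=+0, north=+3); C at (east=0, north=3).
  B is 2 units southeast of C: delta (east=+2, north=-2); B at (east=2, north=1).
  A is 4 units southeast of B: delta (east=+4, north=-4); A at (east=6, north=-3).
Therefore A relative to D: (east=6, north=-3).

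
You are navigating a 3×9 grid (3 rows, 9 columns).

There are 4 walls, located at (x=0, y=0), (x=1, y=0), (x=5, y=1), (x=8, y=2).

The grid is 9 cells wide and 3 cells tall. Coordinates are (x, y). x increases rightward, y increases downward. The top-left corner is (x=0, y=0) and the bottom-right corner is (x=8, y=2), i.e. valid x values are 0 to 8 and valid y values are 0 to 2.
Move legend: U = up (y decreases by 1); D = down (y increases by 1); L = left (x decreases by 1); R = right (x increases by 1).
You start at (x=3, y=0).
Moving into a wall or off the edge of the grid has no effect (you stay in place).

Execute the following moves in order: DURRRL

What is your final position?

Answer: Final position: (x=5, y=0)

Derivation:
Start: (x=3, y=0)
  D (down): (x=3, y=0) -> (x=3, y=1)
  U (up): (x=3, y=1) -> (x=3, y=0)
  R (right): (x=3, y=0) -> (x=4, y=0)
  R (right): (x=4, y=0) -> (x=5, y=0)
  R (right): (x=5, y=0) -> (x=6, y=0)
  L (left): (x=6, y=0) -> (x=5, y=0)
Final: (x=5, y=0)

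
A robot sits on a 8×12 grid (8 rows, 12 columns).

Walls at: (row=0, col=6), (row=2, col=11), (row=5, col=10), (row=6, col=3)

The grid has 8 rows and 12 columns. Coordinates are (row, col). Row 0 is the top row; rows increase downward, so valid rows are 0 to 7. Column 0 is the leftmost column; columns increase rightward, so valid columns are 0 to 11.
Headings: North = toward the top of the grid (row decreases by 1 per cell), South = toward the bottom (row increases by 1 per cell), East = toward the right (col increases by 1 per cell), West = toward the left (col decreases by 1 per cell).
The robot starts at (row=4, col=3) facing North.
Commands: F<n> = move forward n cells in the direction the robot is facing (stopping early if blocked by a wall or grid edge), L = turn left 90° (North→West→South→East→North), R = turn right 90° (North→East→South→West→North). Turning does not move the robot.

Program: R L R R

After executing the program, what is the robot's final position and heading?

Start: (row=4, col=3), facing North
  R: turn right, now facing East
  L: turn left, now facing North
  R: turn right, now facing East
  R: turn right, now facing South
Final: (row=4, col=3), facing South

Answer: Final position: (row=4, col=3), facing South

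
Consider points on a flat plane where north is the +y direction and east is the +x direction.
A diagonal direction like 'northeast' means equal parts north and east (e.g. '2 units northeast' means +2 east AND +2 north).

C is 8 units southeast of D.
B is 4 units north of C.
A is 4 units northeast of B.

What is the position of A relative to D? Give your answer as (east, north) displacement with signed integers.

Answer: A is at (east=12, north=0) relative to D.

Derivation:
Place D at the origin (east=0, north=0).
  C is 8 units southeast of D: delta (east=+8, north=-8); C at (east=8, north=-8).
  B is 4 units north of C: delta (east=+0, north=+4); B at (east=8, north=-4).
  A is 4 units northeast of B: delta (east=+4, north=+4); A at (east=12, north=0).
Therefore A relative to D: (east=12, north=0).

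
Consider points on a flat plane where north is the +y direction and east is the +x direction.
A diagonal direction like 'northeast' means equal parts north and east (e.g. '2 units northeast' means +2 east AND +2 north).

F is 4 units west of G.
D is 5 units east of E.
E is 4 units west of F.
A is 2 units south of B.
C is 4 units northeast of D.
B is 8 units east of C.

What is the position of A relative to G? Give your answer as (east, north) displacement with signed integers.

Answer: A is at (east=9, north=2) relative to G.

Derivation:
Place G at the origin (east=0, north=0).
  F is 4 units west of G: delta (east=-4, north=+0); F at (east=-4, north=0).
  E is 4 units west of F: delta (east=-4, north=+0); E at (east=-8, north=0).
  D is 5 units east of E: delta (east=+5, north=+0); D at (east=-3, north=0).
  C is 4 units northeast of D: delta (east=+4, north=+4); C at (east=1, north=4).
  B is 8 units east of C: delta (east=+8, north=+0); B at (east=9, north=4).
  A is 2 units south of B: delta (east=+0, north=-2); A at (east=9, north=2).
Therefore A relative to G: (east=9, north=2).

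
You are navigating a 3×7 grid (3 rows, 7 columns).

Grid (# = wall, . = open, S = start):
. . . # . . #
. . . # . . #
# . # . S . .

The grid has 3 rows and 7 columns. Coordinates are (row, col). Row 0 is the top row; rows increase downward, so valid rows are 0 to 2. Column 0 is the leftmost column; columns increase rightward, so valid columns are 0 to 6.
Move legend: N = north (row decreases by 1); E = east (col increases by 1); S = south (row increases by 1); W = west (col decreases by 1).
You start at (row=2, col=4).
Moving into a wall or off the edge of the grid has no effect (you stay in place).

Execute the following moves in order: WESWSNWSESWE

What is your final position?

Answer: Final position: (row=2, col=4)

Derivation:
Start: (row=2, col=4)
  W (west): (row=2, col=4) -> (row=2, col=3)
  E (east): (row=2, col=3) -> (row=2, col=4)
  S (south): blocked, stay at (row=2, col=4)
  W (west): (row=2, col=4) -> (row=2, col=3)
  S (south): blocked, stay at (row=2, col=3)
  N (north): blocked, stay at (row=2, col=3)
  W (west): blocked, stay at (row=2, col=3)
  S (south): blocked, stay at (row=2, col=3)
  E (east): (row=2, col=3) -> (row=2, col=4)
  S (south): blocked, stay at (row=2, col=4)
  W (west): (row=2, col=4) -> (row=2, col=3)
  E (east): (row=2, col=3) -> (row=2, col=4)
Final: (row=2, col=4)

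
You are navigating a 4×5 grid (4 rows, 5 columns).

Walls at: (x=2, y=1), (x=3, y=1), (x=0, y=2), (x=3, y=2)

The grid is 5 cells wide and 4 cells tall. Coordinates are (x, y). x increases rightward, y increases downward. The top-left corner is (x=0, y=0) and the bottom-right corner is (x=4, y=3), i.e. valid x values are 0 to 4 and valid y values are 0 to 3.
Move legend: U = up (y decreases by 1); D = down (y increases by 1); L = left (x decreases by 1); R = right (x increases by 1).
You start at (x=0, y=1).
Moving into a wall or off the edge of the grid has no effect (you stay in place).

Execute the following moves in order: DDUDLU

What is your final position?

Answer: Final position: (x=0, y=0)

Derivation:
Start: (x=0, y=1)
  D (down): blocked, stay at (x=0, y=1)
  D (down): blocked, stay at (x=0, y=1)
  U (up): (x=0, y=1) -> (x=0, y=0)
  D (down): (x=0, y=0) -> (x=0, y=1)
  L (left): blocked, stay at (x=0, y=1)
  U (up): (x=0, y=1) -> (x=0, y=0)
Final: (x=0, y=0)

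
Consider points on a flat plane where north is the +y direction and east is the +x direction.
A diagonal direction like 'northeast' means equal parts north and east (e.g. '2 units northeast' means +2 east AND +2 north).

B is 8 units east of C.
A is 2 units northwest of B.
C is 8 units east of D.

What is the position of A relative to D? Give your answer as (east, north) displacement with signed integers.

Place D at the origin (east=0, north=0).
  C is 8 units east of D: delta (east=+8, north=+0); C at (east=8, north=0).
  B is 8 units east of C: delta (east=+8, north=+0); B at (east=16, north=0).
  A is 2 units northwest of B: delta (east=-2, north=+2); A at (east=14, north=2).
Therefore A relative to D: (east=14, north=2).

Answer: A is at (east=14, north=2) relative to D.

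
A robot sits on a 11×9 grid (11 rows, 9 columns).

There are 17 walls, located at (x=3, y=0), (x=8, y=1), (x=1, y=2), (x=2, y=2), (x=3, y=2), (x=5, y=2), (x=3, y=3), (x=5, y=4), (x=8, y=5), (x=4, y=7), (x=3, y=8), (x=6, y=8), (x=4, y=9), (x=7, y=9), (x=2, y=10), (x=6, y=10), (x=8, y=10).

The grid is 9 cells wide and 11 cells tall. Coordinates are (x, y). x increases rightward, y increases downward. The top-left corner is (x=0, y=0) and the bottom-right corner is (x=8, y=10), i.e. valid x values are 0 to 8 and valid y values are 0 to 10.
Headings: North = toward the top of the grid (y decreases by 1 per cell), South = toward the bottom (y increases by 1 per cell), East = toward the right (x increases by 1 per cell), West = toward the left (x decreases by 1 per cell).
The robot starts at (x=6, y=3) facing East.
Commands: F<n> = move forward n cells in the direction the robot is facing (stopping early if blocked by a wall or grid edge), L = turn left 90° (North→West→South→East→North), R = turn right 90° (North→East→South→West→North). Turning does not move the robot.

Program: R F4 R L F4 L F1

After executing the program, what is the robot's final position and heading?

Answer: Final position: (x=7, y=7), facing East

Derivation:
Start: (x=6, y=3), facing East
  R: turn right, now facing South
  F4: move forward 4, now at (x=6, y=7)
  R: turn right, now facing West
  L: turn left, now facing South
  F4: move forward 0/4 (blocked), now at (x=6, y=7)
  L: turn left, now facing East
  F1: move forward 1, now at (x=7, y=7)
Final: (x=7, y=7), facing East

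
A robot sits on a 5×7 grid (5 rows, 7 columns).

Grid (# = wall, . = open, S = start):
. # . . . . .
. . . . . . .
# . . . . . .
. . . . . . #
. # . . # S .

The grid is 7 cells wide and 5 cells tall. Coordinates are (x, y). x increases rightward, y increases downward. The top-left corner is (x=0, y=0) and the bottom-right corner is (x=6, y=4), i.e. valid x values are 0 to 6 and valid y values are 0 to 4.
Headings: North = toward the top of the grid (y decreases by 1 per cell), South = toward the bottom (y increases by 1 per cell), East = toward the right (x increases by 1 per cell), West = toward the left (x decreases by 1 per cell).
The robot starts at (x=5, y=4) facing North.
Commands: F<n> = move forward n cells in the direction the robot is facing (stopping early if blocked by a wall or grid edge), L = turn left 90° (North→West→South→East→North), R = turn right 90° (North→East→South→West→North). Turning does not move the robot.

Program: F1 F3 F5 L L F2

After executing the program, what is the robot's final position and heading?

Start: (x=5, y=4), facing North
  F1: move forward 1, now at (x=5, y=3)
  F3: move forward 3, now at (x=5, y=0)
  F5: move forward 0/5 (blocked), now at (x=5, y=0)
  L: turn left, now facing West
  L: turn left, now facing South
  F2: move forward 2, now at (x=5, y=2)
Final: (x=5, y=2), facing South

Answer: Final position: (x=5, y=2), facing South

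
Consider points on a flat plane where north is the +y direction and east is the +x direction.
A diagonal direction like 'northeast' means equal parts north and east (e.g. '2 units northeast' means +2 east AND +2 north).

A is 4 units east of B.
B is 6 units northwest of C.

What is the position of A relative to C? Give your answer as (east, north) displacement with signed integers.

Answer: A is at (east=-2, north=6) relative to C.

Derivation:
Place C at the origin (east=0, north=0).
  B is 6 units northwest of C: delta (east=-6, north=+6); B at (east=-6, north=6).
  A is 4 units east of B: delta (east=+4, north=+0); A at (east=-2, north=6).
Therefore A relative to C: (east=-2, north=6).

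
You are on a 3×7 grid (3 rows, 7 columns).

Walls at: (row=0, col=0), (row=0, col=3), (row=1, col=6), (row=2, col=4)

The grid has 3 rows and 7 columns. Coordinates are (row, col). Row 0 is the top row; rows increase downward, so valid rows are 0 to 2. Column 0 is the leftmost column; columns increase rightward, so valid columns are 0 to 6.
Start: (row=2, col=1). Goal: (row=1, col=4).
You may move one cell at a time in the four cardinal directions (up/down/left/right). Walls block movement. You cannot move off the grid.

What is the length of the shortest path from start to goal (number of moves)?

BFS from (row=2, col=1) until reaching (row=1, col=4):
  Distance 0: (row=2, col=1)
  Distance 1: (row=1, col=1), (row=2, col=0), (row=2, col=2)
  Distance 2: (row=0, col=1), (row=1, col=0), (row=1, col=2), (row=2, col=3)
  Distance 3: (row=0, col=2), (row=1, col=3)
  Distance 4: (row=1, col=4)  <- goal reached here
One shortest path (4 moves): (row=2, col=1) -> (row=2, col=2) -> (row=2, col=3) -> (row=1, col=3) -> (row=1, col=4)

Answer: Shortest path length: 4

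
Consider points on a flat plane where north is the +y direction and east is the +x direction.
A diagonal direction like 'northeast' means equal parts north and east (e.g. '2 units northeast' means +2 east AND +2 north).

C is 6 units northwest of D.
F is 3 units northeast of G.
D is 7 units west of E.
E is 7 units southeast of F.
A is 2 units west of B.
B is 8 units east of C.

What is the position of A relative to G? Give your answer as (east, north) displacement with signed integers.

Place G at the origin (east=0, north=0).
  F is 3 units northeast of G: delta (east=+3, north=+3); F at (east=3, north=3).
  E is 7 units southeast of F: delta (east=+7, north=-7); E at (east=10, north=-4).
  D is 7 units west of E: delta (east=-7, north=+0); D at (east=3, north=-4).
  C is 6 units northwest of D: delta (east=-6, north=+6); C at (east=-3, north=2).
  B is 8 units east of C: delta (east=+8, north=+0); B at (east=5, north=2).
  A is 2 units west of B: delta (east=-2, north=+0); A at (east=3, north=2).
Therefore A relative to G: (east=3, north=2).

Answer: A is at (east=3, north=2) relative to G.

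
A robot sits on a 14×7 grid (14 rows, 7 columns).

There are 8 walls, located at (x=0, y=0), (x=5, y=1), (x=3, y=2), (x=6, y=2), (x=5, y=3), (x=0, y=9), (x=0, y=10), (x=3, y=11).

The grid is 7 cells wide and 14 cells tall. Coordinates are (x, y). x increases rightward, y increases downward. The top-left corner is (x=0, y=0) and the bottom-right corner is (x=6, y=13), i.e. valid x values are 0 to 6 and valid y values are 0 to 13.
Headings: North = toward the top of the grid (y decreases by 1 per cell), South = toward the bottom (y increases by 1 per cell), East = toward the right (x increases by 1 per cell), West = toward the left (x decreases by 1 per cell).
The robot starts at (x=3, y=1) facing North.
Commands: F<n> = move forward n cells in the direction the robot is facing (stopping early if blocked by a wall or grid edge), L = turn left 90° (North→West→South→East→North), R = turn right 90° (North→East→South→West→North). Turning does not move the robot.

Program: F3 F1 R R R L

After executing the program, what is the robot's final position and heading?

Start: (x=3, y=1), facing North
  F3: move forward 1/3 (blocked), now at (x=3, y=0)
  F1: move forward 0/1 (blocked), now at (x=3, y=0)
  R: turn right, now facing East
  R: turn right, now facing South
  R: turn right, now facing West
  L: turn left, now facing South
Final: (x=3, y=0), facing South

Answer: Final position: (x=3, y=0), facing South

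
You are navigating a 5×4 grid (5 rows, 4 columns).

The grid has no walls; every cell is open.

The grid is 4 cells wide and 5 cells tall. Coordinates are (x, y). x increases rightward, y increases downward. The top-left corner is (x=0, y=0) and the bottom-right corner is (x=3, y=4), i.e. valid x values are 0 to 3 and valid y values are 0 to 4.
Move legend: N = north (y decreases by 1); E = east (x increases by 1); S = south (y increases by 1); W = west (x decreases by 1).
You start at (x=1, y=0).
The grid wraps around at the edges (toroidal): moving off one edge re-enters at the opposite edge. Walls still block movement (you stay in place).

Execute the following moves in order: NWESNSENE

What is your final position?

Answer: Final position: (x=3, y=4)

Derivation:
Start: (x=1, y=0)
  N (north): (x=1, y=0) -> (x=1, y=4)
  W (west): (x=1, y=4) -> (x=0, y=4)
  E (east): (x=0, y=4) -> (x=1, y=4)
  S (south): (x=1, y=4) -> (x=1, y=0)
  N (north): (x=1, y=0) -> (x=1, y=4)
  S (south): (x=1, y=4) -> (x=1, y=0)
  E (east): (x=1, y=0) -> (x=2, y=0)
  N (north): (x=2, y=0) -> (x=2, y=4)
  E (east): (x=2, y=4) -> (x=3, y=4)
Final: (x=3, y=4)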